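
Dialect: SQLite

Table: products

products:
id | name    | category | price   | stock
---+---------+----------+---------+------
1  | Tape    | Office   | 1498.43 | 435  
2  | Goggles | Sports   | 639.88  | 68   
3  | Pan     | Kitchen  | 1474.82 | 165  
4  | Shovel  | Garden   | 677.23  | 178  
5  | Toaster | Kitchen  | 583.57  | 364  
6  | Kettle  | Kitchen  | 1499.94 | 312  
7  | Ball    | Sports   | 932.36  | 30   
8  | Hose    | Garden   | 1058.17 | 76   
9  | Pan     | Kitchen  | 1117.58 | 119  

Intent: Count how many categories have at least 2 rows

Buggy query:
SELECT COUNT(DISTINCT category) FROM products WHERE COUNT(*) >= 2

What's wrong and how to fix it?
Bug: COUNT(*) cannot appear in WHERE; the per-group count doesn't exist yet

Fix: Use a subquery that GROUPs and filters with HAVING, then count its rows

Corrected query:
SELECT COUNT(*) FROM (SELECT category FROM products GROUP BY category HAVING COUNT(*) >= 2)

Result:
COUNT(*)
--------
3       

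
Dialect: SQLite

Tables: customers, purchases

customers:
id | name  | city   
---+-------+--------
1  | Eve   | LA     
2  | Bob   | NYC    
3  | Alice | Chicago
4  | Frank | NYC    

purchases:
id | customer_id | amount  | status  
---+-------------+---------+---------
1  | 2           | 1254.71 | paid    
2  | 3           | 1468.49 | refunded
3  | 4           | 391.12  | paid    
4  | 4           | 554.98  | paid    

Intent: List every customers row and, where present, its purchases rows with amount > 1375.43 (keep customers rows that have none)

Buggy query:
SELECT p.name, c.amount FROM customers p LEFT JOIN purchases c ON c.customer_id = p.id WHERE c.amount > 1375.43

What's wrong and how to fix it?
Bug: Filtering c.amount in WHERE discards the NULL rows produced by LEFT JOIN, turning it into an inner join

Fix: Put 'c.amount > 1375.43' in the JOIN's ON clause instead of WHERE

Corrected query:
SELECT p.name, c.amount FROM customers p LEFT JOIN purchases c ON c.customer_id = p.id AND c.amount > 1375.43

Result:
name  | amount 
------+--------
Eve   | NULL   
Bob   | NULL   
Alice | 1468.49
Frank | NULL   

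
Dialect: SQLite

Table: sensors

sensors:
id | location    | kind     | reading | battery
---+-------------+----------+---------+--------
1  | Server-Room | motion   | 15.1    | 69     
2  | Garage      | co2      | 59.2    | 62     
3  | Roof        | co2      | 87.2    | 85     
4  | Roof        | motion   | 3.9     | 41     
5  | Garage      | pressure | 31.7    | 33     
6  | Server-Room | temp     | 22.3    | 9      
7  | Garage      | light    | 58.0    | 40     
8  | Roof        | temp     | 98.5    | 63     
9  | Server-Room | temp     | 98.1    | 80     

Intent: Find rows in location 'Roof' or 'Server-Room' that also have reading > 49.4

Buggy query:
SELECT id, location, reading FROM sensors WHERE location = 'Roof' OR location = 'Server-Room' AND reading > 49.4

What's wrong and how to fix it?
Bug: Without parentheses, AND is evaluated before OR, so the reading filter only applies to the 'Server-Room' branch

Fix: Add parentheses around the OR so the AND applies to both alternatives

Corrected query:
SELECT id, location, reading FROM sensors WHERE (location = 'Roof' OR location = 'Server-Room') AND reading > 49.4

Result:
id | location    | reading
---+-------------+--------
3  | Roof        | 87.2   
8  | Roof        | 98.5   
9  | Server-Room | 98.1   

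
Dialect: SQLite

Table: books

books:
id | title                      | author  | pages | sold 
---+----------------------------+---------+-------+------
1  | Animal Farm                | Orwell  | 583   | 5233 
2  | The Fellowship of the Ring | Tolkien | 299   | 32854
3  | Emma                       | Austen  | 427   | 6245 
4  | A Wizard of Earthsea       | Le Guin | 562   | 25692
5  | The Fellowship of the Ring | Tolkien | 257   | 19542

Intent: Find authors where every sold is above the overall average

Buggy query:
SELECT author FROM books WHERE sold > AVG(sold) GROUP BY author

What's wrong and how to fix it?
Bug: WHERE evaluates per row before aggregation, so AVG() is unavailable

Fix: Compute the overall average in a scalar subquery and compare each group's MIN against it in HAVING

Corrected query:
SELECT author FROM books GROUP BY author HAVING MIN(sold) > (SELECT AVG(sold) FROM books)

Result:
author 
-------
Le Guin
Tolkien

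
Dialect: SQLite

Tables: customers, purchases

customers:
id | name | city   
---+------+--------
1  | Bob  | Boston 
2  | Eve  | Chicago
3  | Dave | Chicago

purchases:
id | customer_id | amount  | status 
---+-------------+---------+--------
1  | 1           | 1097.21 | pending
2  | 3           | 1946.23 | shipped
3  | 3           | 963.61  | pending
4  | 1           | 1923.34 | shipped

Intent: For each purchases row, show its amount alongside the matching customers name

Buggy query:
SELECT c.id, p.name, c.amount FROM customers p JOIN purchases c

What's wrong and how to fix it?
Bug: JOIN with no ON clause produces a cartesian product; every purchases row pairs with every customers row

Fix: Specify the join condition linking the foreign key to the parent id

Corrected query:
SELECT c.id, p.name, c.amount FROM customers p JOIN purchases c ON c.customer_id = p.id

Result:
id | name | amount 
---+------+--------
1  | Bob  | 1097.21
2  | Dave | 1946.23
3  | Dave | 963.61 
4  | Bob  | 1923.34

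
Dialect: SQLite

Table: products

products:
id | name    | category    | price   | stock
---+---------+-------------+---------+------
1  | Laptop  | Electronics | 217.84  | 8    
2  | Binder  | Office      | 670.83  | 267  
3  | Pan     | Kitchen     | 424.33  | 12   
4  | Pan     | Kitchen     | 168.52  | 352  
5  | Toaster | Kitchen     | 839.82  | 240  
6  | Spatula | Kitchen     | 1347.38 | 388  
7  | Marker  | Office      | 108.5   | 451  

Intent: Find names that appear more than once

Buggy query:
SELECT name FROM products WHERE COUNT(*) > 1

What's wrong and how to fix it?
Bug: COUNT(*) is an aggregate and cannot be used in WHERE

Fix: Group first, then use HAVING for the count condition

Corrected query:
SELECT name FROM products GROUP BY name HAVING COUNT(*) > 1

Result:
name
----
Pan 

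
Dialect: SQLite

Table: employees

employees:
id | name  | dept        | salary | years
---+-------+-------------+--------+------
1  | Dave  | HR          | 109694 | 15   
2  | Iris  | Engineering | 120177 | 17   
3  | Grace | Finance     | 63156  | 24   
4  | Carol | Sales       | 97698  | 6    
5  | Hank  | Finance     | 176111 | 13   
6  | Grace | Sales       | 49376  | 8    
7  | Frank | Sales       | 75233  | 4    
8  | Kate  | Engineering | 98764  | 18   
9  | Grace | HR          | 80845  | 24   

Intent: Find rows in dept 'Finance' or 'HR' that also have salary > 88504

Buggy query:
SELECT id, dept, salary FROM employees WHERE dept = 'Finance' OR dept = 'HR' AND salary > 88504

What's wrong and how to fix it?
Bug: Without parentheses, AND is evaluated before OR, so the salary filter only applies to the 'HR' branch

Fix: Group the OR with parentheses (or use IN), then AND the threshold

Corrected query:
SELECT id, dept, salary FROM employees WHERE (dept = 'Finance' OR dept = 'HR') AND salary > 88504

Result:
id | dept    | salary
---+---------+-------
1  | HR      | 109694
5  | Finance | 176111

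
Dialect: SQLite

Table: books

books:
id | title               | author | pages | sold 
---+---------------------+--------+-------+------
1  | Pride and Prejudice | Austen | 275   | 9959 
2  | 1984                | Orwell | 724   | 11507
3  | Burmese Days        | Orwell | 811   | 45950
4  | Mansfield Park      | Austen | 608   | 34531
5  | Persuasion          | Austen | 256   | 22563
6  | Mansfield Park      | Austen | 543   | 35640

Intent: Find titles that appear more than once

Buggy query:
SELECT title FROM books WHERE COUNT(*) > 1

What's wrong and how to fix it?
Bug: WHERE can't reference COUNT(*); aggregates are computed after WHERE

Fix: GROUP BY title, then filter groups with HAVING COUNT(*) > 1

Corrected query:
SELECT title FROM books GROUP BY title HAVING COUNT(*) > 1

Result:
title         
--------------
Mansfield Park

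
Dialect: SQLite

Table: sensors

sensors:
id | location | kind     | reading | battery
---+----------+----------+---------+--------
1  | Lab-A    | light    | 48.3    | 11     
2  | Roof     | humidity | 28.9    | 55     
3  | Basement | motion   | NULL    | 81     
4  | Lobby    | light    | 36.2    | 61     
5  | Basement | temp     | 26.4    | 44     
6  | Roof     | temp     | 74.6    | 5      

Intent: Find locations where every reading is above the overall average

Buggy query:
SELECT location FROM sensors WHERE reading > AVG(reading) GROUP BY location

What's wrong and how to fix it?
Bug: WHERE evaluates per row before aggregation, so AVG() is unavailable

Fix: Use a subquery for AVG and a HAVING MIN(...) filter so the condition holds for every row in the group

Corrected query:
SELECT location FROM sensors GROUP BY location HAVING MIN(reading) > (SELECT AVG(reading) FROM sensors)

Result:
location
--------
Lab-A   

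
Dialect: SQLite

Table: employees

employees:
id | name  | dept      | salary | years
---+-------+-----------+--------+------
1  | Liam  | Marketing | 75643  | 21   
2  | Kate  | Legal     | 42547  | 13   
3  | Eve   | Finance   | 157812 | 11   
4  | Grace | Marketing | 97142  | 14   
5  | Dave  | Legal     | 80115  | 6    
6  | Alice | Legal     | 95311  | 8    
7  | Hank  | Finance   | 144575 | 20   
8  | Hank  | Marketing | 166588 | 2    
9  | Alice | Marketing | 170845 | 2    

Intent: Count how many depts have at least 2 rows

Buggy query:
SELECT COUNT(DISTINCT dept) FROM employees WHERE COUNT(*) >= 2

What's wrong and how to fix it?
Bug: COUNT(*) cannot appear in WHERE; the per-group count doesn't exist yet

Fix: Group first with HAVING COUNT(*) >= 2, then COUNT the resulting groups

Corrected query:
SELECT COUNT(*) FROM (SELECT dept FROM employees GROUP BY dept HAVING COUNT(*) >= 2)

Result:
COUNT(*)
--------
3       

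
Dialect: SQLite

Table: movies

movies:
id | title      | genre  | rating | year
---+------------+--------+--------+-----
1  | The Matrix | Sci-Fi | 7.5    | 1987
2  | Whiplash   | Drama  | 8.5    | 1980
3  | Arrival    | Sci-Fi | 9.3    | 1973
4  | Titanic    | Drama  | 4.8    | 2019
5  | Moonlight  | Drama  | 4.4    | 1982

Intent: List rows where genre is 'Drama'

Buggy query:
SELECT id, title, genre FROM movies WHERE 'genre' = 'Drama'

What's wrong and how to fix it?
Bug: Single quotes denote string literals in SQL; the column name is being compared as a constant string

Fix: Reference the column as genre without single quotes

Corrected query:
SELECT id, title, genre FROM movies WHERE genre = 'Drama'

Result:
id | title     | genre
---+-----------+------
2  | Whiplash  | Drama
4  | Titanic   | Drama
5  | Moonlight | Drama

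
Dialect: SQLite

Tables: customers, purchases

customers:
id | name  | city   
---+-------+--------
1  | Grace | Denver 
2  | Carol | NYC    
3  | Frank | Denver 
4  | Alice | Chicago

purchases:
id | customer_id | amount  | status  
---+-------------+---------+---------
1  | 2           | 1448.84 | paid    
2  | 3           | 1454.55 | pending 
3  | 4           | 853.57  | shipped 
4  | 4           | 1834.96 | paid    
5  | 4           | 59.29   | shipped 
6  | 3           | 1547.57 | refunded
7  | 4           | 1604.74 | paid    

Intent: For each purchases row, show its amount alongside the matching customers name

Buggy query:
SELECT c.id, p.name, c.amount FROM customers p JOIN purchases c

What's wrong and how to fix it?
Bug: JOIN with no ON clause produces a cartesian product; every purchases row pairs with every customers row

Fix: Add ON c.customer_id = p.id to the JOIN

Corrected query:
SELECT c.id, p.name, c.amount FROM customers p JOIN purchases c ON c.customer_id = p.id

Result:
id | name  | amount 
---+-------+--------
1  | Carol | 1448.84
2  | Frank | 1454.55
3  | Alice | 853.57 
4  | Alice | 1834.96
5  | Alice | 59.29  
6  | Frank | 1547.57
7  | Alice | 1604.74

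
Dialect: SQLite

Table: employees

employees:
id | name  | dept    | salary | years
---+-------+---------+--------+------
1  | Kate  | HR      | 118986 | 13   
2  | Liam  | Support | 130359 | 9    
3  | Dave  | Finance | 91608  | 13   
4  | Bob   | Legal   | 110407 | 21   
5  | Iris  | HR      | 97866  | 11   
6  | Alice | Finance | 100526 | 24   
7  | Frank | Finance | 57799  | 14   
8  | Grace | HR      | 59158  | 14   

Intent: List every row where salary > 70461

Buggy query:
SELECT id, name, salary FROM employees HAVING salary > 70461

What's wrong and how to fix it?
Bug: This is a non-aggregate query (no GROUP BY, no aggregates), so in SQLite the HAVING clause is invalid here; a row-level condition belongs in WHERE

Fix: Replace HAVING with WHERE since the condition applies to individual rows

Corrected query:
SELECT id, name, salary FROM employees WHERE salary > 70461

Result:
id | name  | salary
---+-------+-------
1  | Kate  | 118986
2  | Liam  | 130359
3  | Dave  | 91608 
4  | Bob   | 110407
5  | Iris  | 97866 
6  | Alice | 100526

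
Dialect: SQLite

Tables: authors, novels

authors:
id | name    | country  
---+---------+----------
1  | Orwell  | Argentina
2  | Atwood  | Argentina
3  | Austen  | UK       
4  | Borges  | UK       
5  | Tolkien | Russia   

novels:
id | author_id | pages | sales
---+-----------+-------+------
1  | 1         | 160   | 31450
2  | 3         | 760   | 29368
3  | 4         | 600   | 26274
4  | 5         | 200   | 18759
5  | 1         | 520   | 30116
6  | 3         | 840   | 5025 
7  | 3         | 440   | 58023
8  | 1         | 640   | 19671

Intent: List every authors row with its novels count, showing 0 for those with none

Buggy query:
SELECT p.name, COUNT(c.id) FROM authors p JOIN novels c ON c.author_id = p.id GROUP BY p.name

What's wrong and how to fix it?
Bug: INNER JOIN drops authors rows that have no matching novels rows

Fix: Switch to LEFT JOIN to retain unmatched parent rows

Corrected query:
SELECT p.name, COUNT(c.id) FROM authors p LEFT JOIN novels c ON c.author_id = p.id GROUP BY p.name

Result:
name    | COUNT(c.id)
--------+------------
Atwood  | 0          
Austen  | 3          
Borges  | 1          
Orwell  | 3          
Tolkien | 1          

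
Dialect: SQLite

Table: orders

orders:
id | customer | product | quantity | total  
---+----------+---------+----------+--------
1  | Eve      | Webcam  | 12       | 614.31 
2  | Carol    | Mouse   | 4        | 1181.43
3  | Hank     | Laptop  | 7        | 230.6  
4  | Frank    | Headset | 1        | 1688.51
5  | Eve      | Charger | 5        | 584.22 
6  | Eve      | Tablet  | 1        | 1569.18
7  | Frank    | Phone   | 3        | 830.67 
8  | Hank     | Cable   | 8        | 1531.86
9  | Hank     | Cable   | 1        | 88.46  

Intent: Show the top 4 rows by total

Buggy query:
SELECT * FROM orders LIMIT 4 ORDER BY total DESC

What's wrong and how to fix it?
Bug: LIMIT must come after ORDER BY

Fix: Swap the clauses: ORDER BY first, then LIMIT

Corrected query:
SELECT * FROM orders ORDER BY total DESC LIMIT 4

Result:
id | customer | product | quantity | total  
---+----------+---------+----------+--------
4  | Frank    | Headset | 1        | 1688.51
6  | Eve      | Tablet  | 1        | 1569.18
8  | Hank     | Cable   | 8        | 1531.86
2  | Carol    | Mouse   | 4        | 1181.43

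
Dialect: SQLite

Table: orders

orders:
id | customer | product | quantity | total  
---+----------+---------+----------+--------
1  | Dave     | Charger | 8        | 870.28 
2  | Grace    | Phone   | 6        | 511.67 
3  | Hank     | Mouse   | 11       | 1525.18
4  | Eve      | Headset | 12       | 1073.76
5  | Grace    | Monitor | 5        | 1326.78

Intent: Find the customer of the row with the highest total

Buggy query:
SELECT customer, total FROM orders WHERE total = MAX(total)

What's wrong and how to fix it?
Bug: WHERE is evaluated per row; an aggregate over the whole table isn't defined there

Fix: Wrap MAX in a scalar subquery so WHERE compares against a single value

Corrected query:
SELECT customer, total FROM orders WHERE total = (SELECT MAX(total) FROM orders)

Result:
customer | total  
---------+--------
Hank     | 1525.18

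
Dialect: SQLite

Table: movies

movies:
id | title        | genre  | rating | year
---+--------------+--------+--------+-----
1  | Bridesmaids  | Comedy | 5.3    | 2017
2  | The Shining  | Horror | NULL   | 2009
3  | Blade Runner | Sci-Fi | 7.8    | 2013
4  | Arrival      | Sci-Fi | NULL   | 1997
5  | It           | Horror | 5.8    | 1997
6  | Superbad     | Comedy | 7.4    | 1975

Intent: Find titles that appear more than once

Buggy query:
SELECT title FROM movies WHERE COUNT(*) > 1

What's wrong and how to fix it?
Bug: COUNT(*) is an aggregate and cannot be used in WHERE

Fix: Group first, then use HAVING for the count condition

Corrected query:
SELECT title FROM movies GROUP BY title HAVING COUNT(*) > 1

Result:
(no rows)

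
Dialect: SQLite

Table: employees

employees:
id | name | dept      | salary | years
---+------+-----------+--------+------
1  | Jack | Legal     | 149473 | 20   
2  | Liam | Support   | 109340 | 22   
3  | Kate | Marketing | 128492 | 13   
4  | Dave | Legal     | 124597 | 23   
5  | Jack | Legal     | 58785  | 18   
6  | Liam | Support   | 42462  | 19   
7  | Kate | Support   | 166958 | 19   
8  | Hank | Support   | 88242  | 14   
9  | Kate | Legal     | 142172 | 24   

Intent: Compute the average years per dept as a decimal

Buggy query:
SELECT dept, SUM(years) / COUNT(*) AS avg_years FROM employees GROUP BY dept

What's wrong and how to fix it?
Bug: Both operands are integers, so '/' performs integer division and truncates

Fix: Multiply by 1.0 (or CAST to REAL) to force floating-point division

Corrected query:
SELECT dept, SUM(years) * 1.0 / COUNT(*) AS avg_years FROM employees GROUP BY dept

Result:
dept      | avg_years
----------+----------
Legal     | 21.25    
Marketing | 13       
Support   | 18.5     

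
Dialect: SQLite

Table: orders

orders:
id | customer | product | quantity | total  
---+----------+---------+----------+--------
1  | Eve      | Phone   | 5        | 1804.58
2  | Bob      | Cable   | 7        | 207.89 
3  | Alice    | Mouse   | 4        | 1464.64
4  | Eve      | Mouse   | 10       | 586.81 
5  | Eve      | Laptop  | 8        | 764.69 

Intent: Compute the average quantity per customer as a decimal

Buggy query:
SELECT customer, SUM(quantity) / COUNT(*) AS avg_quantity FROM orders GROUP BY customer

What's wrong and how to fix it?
Bug: SUM(quantity) and COUNT(*) are both integers; the division truncates the fractional part

Fix: Multiply by 1.0 (or CAST to REAL) to force floating-point division

Corrected query:
SELECT customer, SUM(quantity) * 1.0 / COUNT(*) AS avg_quantity FROM orders GROUP BY customer

Result:
customer | avg_quantity
---------+-------------
Alice    | 4           
Bob      | 7           
Eve      | 7.666667    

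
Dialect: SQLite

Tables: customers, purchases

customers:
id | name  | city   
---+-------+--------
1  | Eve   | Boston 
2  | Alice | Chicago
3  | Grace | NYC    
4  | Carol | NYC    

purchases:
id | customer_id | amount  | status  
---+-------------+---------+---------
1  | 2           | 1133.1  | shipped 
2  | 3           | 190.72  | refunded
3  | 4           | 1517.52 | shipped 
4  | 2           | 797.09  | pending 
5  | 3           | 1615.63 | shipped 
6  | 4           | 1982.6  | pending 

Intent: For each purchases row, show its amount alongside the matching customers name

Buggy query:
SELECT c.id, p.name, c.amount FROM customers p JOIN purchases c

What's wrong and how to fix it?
Bug: JOIN with no ON clause produces a cartesian product; every purchases row pairs with every customers row

Fix: Add ON c.customer_id = p.id to the JOIN

Corrected query:
SELECT c.id, p.name, c.amount FROM customers p JOIN purchases c ON c.customer_id = p.id

Result:
id | name  | amount 
---+-------+--------
1  | Alice | 1133.1 
2  | Grace | 190.72 
3  | Carol | 1517.52
4  | Alice | 797.09 
5  | Grace | 1615.63
6  | Carol | 1982.6 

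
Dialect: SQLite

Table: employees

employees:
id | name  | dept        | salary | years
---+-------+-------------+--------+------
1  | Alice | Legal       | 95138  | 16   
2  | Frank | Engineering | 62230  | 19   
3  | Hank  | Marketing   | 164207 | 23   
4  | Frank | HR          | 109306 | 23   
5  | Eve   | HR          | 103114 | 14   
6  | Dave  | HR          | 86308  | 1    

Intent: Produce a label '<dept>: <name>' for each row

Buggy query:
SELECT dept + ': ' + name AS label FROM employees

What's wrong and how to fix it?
Bug: SQLite uses || for string concatenation; + coerces text to numbers (yielding 0)

Fix: Use the || operator for string concatenation

Corrected query:
SELECT dept || ': ' || name AS label FROM employees

Result:
label             
------------------
Legal: Alice      
Engineering: Frank
Marketing: Hank   
HR: Frank         
HR: Eve           
HR: Dave          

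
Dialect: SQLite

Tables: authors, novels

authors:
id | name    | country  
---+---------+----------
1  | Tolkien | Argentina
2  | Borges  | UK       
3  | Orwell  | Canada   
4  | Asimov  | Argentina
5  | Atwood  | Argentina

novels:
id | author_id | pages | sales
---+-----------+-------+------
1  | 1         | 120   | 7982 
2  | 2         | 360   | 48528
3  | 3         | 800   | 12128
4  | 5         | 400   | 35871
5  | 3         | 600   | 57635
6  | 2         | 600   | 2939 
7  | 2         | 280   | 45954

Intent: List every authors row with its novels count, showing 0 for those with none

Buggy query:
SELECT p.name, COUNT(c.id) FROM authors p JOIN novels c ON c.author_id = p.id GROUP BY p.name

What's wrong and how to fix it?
Bug: INNER JOIN drops authors rows that have no matching novels rows

Fix: Use LEFT JOIN so parents without children still appear (COUNT(c.id) gives 0)

Corrected query:
SELECT p.name, COUNT(c.id) FROM authors p LEFT JOIN novels c ON c.author_id = p.id GROUP BY p.name

Result:
name    | COUNT(c.id)
--------+------------
Asimov  | 0          
Atwood  | 1          
Borges  | 3          
Orwell  | 2          
Tolkien | 1          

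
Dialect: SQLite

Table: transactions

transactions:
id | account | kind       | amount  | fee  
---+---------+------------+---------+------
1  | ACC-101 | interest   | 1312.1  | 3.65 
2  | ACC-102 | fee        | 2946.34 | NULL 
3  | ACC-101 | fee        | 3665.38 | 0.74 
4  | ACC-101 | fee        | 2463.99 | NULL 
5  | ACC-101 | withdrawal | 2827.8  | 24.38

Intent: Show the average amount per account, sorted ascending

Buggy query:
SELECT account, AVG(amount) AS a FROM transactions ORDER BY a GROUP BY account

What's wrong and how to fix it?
Bug: GROUP BY must precede ORDER BY

Fix: Reorder: SELECT … FROM … GROUP BY … ORDER BY …

Corrected query:
SELECT account, AVG(amount) AS a FROM transactions GROUP BY account ORDER BY a

Result:
account | a        
--------+----------
ACC-101 | 2567.3175
ACC-102 | 2946.34  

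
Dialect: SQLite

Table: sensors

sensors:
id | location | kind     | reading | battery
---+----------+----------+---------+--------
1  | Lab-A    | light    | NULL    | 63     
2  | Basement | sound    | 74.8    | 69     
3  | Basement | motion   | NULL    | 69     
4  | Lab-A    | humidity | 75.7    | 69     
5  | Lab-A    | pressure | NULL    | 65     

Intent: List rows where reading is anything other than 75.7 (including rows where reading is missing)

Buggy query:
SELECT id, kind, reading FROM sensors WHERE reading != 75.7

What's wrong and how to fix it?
Bug: 'reading != 75.7' is unknown when reading is NULL, so NULL rows are silently excluded

Fix: Add an explicit OR reading IS NULL to include the missing-value rows

Corrected query:
SELECT id, kind, reading FROM sensors WHERE reading != 75.7 OR reading IS NULL

Result:
id | kind     | reading
---+----------+--------
1  | light    | NULL   
2  | sound    | 74.8   
3  | motion   | NULL   
5  | pressure | NULL   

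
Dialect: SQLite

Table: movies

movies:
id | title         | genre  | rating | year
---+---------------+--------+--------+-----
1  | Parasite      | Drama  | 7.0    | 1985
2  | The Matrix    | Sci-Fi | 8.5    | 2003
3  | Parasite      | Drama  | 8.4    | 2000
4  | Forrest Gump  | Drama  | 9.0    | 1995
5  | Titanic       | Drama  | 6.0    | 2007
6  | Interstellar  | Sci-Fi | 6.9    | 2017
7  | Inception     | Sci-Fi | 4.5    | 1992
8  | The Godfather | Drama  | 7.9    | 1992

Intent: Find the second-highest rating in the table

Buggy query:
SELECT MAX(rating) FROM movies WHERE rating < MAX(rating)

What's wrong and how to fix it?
Bug: The inner MAX is an aggregate inside WHERE, which is not allowed

Fix: Put the inner MAX in a scalar subquery

Corrected query:
SELECT MAX(rating) FROM movies WHERE rating < (SELECT MAX(rating) FROM movies)

Result:
MAX(rating)
-----------
8.5        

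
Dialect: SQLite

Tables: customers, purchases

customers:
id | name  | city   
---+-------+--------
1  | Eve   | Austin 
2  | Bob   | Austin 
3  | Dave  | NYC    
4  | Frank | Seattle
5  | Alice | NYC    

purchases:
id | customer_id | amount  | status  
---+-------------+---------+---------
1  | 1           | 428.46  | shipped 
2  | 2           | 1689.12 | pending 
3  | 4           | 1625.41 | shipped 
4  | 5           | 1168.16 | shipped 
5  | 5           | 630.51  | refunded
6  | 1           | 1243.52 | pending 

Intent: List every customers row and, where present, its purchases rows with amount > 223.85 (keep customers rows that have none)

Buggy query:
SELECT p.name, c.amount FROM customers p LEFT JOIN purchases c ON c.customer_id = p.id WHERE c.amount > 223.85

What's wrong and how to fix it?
Bug: Filtering c.amount in WHERE discards the NULL rows produced by LEFT JOIN, turning it into an inner join

Fix: Put 'c.amount > 223.85' in the JOIN's ON clause instead of WHERE

Corrected query:
SELECT p.name, c.amount FROM customers p LEFT JOIN purchases c ON c.customer_id = p.id AND c.amount > 223.85

Result:
name  | amount 
------+--------
Eve   | 428.46 
Eve   | 1243.52
Bob   | 1689.12
Dave  | NULL   
Frank | 1625.41
Alice | 630.51 
Alice | 1168.16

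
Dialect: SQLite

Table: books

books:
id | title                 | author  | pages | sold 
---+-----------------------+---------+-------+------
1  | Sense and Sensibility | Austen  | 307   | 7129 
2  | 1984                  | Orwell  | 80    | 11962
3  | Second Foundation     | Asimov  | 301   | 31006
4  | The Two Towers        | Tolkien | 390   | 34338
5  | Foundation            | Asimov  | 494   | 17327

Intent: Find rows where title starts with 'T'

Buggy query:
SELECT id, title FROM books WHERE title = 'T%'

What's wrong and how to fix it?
Bug: '=' compares the literal string including the % character; pattern matching needs LIKE

Fix: Replace '=' with LIKE so 'T%' is treated as a pattern

Corrected query:
SELECT id, title FROM books WHERE title LIKE 'T%'

Result:
id | title         
---+---------------
4  | The Two Towers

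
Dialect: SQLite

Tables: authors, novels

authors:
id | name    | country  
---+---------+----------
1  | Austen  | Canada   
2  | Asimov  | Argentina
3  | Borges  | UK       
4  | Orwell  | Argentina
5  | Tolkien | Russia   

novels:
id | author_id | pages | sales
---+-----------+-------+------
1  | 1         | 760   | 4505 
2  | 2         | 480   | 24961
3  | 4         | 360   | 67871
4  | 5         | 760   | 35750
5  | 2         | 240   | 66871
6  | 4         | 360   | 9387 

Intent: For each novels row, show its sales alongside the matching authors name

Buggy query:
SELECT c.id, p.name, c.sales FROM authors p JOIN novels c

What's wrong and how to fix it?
Bug: JOIN with no ON clause produces a cartesian product; every novels row pairs with every authors row

Fix: Specify the join condition linking the foreign key to the parent id

Corrected query:
SELECT c.id, p.name, c.sales FROM authors p JOIN novels c ON c.author_id = p.id

Result:
id | name    | sales
---+---------+------
1  | Austen  | 4505 
2  | Asimov  | 24961
3  | Orwell  | 67871
4  | Tolkien | 35750
5  | Asimov  | 66871
6  | Orwell  | 9387 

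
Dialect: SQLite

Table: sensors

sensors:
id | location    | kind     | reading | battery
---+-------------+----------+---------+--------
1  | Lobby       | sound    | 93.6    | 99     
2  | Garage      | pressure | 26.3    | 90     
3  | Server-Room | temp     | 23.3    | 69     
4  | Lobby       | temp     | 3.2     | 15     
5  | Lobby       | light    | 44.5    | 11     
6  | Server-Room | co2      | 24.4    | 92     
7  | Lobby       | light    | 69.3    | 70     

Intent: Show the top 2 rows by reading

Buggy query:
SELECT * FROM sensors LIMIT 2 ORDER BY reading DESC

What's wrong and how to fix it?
Bug: ORDER BY cannot follow LIMIT; LIMIT is the final clause

Fix: Swap the clauses: ORDER BY first, then LIMIT

Corrected query:
SELECT * FROM sensors ORDER BY reading DESC LIMIT 2

Result:
id | location | kind  | reading | battery
---+----------+-------+---------+--------
1  | Lobby    | sound | 93.6    | 99     
7  | Lobby    | light | 69.3    | 70     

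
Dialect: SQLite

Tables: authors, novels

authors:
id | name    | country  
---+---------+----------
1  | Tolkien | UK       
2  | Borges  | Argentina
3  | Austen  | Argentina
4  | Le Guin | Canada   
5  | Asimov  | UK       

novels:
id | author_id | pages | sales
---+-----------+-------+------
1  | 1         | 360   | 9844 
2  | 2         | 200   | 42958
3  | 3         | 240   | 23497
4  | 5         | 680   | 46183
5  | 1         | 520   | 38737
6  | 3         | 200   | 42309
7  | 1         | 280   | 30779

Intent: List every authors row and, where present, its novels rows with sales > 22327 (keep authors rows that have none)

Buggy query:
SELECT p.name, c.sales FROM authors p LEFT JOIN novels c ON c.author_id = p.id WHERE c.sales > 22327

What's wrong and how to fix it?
Bug: Filtering c.sales in WHERE discards the NULL rows produced by LEFT JOIN, turning it into an inner join

Fix: Move the right-table condition into the ON clause so unmatched parents are kept

Corrected query:
SELECT p.name, c.sales FROM authors p LEFT JOIN novels c ON c.author_id = p.id AND c.sales > 22327

Result:
name    | sales
--------+------
Tolkien | 30779
Tolkien | 38737
Borges  | 42958
Austen  | 23497
Austen  | 42309
Le Guin | NULL 
Asimov  | 46183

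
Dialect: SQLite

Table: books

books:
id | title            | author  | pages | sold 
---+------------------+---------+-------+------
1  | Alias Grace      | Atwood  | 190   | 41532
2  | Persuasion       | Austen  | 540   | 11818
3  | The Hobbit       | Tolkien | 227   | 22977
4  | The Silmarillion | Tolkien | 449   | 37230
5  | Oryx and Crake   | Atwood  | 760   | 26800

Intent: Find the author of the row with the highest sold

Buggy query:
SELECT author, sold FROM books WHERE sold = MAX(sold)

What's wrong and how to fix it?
Bug: MAX(sold) is an aggregate and cannot be used directly in WHERE

Fix: Wrap MAX in a scalar subquery so WHERE compares against a single value

Corrected query:
SELECT author, sold FROM books WHERE sold = (SELECT MAX(sold) FROM books)

Result:
author | sold 
-------+------
Atwood | 41532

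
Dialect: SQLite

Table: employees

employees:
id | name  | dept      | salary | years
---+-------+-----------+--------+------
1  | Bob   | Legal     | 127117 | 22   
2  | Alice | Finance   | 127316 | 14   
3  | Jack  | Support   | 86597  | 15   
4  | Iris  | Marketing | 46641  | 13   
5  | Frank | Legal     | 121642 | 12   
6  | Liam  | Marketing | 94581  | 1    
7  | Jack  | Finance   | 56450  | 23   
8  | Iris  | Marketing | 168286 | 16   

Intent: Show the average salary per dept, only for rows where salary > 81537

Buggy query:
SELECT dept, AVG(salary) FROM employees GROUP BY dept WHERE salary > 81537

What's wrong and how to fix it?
Bug: WHERE cannot follow GROUP BY

Fix: Place WHERE between FROM and GROUP BY

Corrected query:
SELECT dept, AVG(salary) FROM employees WHERE salary > 81537 GROUP BY dept

Result:
dept      | AVG(salary)
----------+------------
Finance   | 127316     
Legal     | 124379.5   
Marketing | 131433.5   
Support   | 86597      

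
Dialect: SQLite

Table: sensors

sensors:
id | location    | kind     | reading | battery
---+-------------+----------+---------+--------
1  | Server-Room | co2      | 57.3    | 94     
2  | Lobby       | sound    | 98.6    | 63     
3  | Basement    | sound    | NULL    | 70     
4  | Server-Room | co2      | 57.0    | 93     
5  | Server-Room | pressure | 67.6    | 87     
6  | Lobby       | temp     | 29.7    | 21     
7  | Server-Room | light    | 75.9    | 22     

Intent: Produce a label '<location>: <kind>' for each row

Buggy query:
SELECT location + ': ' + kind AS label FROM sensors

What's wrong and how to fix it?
Bug: '+' is numeric addition; on text columns SQLite converts them to 0 instead of concatenating

Fix: Replace + with || to concatenate text

Corrected query:
SELECT location || ': ' || kind AS label FROM sensors

Result:
label                
---------------------
Server-Room: co2     
Lobby: sound         
Basement: sound      
Server-Room: co2     
Server-Room: pressure
Lobby: temp          
Server-Room: light   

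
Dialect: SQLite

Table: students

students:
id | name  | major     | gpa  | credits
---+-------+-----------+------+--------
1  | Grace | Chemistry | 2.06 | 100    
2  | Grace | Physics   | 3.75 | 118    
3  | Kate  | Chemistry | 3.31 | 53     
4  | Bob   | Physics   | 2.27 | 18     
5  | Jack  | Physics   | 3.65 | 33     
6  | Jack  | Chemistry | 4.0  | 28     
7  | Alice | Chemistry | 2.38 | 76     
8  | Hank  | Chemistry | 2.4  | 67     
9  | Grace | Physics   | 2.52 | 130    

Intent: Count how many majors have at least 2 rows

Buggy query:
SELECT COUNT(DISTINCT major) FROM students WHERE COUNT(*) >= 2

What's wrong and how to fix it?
Bug: WHERE filters individual rows, not groups, so a group-level COUNT is invalid there

Fix: Group first with HAVING COUNT(*) >= 2, then COUNT the resulting groups

Corrected query:
SELECT COUNT(*) FROM (SELECT major FROM students GROUP BY major HAVING COUNT(*) >= 2)

Result:
COUNT(*)
--------
2       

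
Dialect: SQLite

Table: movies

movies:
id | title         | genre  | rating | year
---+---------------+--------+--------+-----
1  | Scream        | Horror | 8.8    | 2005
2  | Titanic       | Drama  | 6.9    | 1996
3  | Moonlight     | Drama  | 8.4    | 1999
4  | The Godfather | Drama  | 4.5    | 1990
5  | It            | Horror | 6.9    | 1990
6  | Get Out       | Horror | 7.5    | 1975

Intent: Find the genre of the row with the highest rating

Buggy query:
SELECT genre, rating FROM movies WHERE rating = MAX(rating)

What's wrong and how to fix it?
Bug: WHERE is evaluated per row; an aggregate over the whole table isn't defined there

Fix: Use a subquery: WHERE rating = (SELECT MAX(rating) FROM movies)

Corrected query:
SELECT genre, rating FROM movies WHERE rating = (SELECT MAX(rating) FROM movies)

Result:
genre  | rating
-------+-------
Horror | 8.8   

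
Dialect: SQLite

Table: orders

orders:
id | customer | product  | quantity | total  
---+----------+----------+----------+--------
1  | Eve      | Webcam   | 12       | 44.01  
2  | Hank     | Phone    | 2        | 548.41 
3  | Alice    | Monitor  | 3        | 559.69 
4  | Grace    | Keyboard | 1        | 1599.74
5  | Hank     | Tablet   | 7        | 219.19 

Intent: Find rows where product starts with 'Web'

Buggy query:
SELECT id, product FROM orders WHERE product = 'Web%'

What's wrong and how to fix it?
Bug: Wildcards only work with LIKE; '=' treats '%' as a literal character

Fix: Replace '=' with LIKE so 'Web%' is treated as a pattern

Corrected query:
SELECT id, product FROM orders WHERE product LIKE 'Web%'

Result:
id | product
---+--------
1  | Webcam 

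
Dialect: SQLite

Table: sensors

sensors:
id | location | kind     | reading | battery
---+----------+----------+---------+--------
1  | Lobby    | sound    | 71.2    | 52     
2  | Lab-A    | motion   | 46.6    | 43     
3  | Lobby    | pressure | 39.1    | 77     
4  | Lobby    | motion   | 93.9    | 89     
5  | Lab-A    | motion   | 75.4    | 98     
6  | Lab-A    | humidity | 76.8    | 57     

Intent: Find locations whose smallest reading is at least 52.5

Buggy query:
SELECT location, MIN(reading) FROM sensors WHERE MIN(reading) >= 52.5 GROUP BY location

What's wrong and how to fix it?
Bug: Aggregates like MIN are computed per group after WHERE runs

Fix: Replace WHERE with HAVING after the GROUP BY

Corrected query:
SELECT location, MIN(reading) FROM sensors GROUP BY location HAVING MIN(reading) >= 52.5

Result:
(no rows)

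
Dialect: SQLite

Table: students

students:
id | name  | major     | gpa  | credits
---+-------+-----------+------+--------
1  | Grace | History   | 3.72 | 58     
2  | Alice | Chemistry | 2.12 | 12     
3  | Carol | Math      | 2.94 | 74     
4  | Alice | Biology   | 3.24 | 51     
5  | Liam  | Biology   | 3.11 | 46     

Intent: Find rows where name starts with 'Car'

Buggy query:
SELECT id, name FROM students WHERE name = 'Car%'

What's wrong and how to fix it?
Bug: Wildcards only work with LIKE; '=' treats '%' as a literal character

Fix: Replace '=' with LIKE so 'Car%' is treated as a pattern

Corrected query:
SELECT id, name FROM students WHERE name LIKE 'Car%'

Result:
id | name 
---+------
3  | Carol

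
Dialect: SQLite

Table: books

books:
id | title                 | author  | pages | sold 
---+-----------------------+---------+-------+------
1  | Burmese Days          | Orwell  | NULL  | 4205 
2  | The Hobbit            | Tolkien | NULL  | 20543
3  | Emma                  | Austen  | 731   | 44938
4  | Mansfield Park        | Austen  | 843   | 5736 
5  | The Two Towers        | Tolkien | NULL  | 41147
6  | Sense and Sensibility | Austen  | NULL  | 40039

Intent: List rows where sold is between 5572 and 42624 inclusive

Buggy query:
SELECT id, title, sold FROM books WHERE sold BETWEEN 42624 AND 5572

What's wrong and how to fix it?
Bug: BETWEEN expects the lower bound first; with 42624 AND 5572 the range is empty

Fix: Write BETWEEN 5572 AND 42624

Corrected query:
SELECT id, title, sold FROM books WHERE sold BETWEEN 5572 AND 42624

Result:
id | title                 | sold 
---+-----------------------+------
2  | The Hobbit            | 20543
4  | Mansfield Park        | 5736 
5  | The Two Towers        | 41147
6  | Sense and Sensibility | 40039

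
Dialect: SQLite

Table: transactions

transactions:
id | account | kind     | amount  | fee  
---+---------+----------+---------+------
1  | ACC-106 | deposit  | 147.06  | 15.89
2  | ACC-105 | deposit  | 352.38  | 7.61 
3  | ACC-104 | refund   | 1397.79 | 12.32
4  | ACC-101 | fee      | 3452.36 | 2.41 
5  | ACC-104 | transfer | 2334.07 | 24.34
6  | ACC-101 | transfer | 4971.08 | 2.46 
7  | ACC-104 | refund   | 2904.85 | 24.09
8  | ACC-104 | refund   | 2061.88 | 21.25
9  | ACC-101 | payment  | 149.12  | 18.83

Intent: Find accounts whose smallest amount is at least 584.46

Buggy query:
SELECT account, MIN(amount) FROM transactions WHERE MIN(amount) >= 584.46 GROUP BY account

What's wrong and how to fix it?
Bug: MIN() in WHERE is a misuse of aggregate

Fix: Use HAVING for the per-group MIN condition

Corrected query:
SELECT account, MIN(amount) FROM transactions GROUP BY account HAVING MIN(amount) >= 584.46

Result:
account | MIN(amount)
--------+------------
ACC-104 | 1397.79    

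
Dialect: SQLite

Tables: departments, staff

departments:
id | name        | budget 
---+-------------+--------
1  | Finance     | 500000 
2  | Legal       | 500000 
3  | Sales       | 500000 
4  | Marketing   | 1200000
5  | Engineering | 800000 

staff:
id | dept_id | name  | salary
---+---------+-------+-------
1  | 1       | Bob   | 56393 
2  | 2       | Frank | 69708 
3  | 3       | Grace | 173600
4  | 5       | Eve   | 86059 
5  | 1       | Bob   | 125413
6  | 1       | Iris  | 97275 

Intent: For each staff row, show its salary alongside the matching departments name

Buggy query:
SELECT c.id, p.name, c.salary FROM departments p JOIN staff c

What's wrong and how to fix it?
Bug: JOIN with no ON clause produces a cartesian product; every staff row pairs with every departments row

Fix: Specify the join condition linking the foreign key to the parent id

Corrected query:
SELECT c.id, p.name, c.salary FROM departments p JOIN staff c ON c.dept_id = p.id

Result:
id | name        | salary
---+-------------+-------
1  | Finance     | 56393 
2  | Legal       | 69708 
3  | Sales       | 173600
4  | Engineering | 86059 
5  | Finance     | 125413
6  | Finance     | 97275 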